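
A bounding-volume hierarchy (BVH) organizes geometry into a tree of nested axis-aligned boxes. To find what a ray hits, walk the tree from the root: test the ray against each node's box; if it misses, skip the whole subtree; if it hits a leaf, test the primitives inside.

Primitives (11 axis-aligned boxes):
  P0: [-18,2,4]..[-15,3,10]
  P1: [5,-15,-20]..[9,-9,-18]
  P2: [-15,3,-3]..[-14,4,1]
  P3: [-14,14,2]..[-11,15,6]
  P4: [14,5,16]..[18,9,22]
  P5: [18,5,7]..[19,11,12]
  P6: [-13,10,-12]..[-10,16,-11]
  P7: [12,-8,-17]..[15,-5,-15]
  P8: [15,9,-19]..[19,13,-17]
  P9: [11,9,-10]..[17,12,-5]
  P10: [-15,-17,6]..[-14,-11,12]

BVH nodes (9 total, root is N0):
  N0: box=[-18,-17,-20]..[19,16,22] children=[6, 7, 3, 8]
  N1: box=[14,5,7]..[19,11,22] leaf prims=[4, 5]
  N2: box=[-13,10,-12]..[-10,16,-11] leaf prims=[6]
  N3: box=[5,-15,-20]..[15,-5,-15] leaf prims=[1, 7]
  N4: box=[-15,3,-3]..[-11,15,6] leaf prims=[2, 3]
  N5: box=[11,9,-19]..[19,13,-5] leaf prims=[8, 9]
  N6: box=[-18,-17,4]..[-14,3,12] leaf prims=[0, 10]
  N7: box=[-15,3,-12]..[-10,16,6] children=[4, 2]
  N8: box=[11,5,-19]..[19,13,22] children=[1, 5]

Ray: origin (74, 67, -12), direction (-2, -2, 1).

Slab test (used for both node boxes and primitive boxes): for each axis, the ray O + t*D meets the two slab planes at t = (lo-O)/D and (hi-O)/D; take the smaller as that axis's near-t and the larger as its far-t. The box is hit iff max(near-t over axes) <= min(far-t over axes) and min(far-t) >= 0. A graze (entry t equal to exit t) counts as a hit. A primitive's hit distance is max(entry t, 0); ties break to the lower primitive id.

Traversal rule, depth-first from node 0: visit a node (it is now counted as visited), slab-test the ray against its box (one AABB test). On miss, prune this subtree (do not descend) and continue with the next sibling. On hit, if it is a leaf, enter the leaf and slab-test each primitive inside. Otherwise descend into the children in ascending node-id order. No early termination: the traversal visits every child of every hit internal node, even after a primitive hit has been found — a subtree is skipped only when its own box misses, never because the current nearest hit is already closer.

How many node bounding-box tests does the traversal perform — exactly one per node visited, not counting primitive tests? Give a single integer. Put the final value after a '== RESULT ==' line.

Walk:
N0 x:[55/2,46] y:[51/2,42] z:[-8,34] -> hit [55/2,34], descend [3, 6, 7, 8]
  N3 x:[59/2,69/2] y:[36,41] z:[-8,-3] -> miss, prune
  N6 x:[44,46] y:[32,42] z:[16,24] -> miss, prune
  N7 x:[42,89/2] y:[51/2,32] z:[0,18] -> miss, prune
  N8 x:[55/2,63/2] y:[27,31] z:[-7,34] -> hit [55/2,31], descend [1, 5]
    N1 x:[55/2,30] y:[28,31] z:[19,34] -> hit [28,30] leaf, test {P4@t=29, P5(miss)}
    N5 x:[55/2,63/2] y:[27,29] z:[-7,7] -> miss, prune

7 AABB tests over nodes [0, 3, 6, 7, 8, 1, 5]; 1 leaf entered; closest P4.

== RESULT ==
7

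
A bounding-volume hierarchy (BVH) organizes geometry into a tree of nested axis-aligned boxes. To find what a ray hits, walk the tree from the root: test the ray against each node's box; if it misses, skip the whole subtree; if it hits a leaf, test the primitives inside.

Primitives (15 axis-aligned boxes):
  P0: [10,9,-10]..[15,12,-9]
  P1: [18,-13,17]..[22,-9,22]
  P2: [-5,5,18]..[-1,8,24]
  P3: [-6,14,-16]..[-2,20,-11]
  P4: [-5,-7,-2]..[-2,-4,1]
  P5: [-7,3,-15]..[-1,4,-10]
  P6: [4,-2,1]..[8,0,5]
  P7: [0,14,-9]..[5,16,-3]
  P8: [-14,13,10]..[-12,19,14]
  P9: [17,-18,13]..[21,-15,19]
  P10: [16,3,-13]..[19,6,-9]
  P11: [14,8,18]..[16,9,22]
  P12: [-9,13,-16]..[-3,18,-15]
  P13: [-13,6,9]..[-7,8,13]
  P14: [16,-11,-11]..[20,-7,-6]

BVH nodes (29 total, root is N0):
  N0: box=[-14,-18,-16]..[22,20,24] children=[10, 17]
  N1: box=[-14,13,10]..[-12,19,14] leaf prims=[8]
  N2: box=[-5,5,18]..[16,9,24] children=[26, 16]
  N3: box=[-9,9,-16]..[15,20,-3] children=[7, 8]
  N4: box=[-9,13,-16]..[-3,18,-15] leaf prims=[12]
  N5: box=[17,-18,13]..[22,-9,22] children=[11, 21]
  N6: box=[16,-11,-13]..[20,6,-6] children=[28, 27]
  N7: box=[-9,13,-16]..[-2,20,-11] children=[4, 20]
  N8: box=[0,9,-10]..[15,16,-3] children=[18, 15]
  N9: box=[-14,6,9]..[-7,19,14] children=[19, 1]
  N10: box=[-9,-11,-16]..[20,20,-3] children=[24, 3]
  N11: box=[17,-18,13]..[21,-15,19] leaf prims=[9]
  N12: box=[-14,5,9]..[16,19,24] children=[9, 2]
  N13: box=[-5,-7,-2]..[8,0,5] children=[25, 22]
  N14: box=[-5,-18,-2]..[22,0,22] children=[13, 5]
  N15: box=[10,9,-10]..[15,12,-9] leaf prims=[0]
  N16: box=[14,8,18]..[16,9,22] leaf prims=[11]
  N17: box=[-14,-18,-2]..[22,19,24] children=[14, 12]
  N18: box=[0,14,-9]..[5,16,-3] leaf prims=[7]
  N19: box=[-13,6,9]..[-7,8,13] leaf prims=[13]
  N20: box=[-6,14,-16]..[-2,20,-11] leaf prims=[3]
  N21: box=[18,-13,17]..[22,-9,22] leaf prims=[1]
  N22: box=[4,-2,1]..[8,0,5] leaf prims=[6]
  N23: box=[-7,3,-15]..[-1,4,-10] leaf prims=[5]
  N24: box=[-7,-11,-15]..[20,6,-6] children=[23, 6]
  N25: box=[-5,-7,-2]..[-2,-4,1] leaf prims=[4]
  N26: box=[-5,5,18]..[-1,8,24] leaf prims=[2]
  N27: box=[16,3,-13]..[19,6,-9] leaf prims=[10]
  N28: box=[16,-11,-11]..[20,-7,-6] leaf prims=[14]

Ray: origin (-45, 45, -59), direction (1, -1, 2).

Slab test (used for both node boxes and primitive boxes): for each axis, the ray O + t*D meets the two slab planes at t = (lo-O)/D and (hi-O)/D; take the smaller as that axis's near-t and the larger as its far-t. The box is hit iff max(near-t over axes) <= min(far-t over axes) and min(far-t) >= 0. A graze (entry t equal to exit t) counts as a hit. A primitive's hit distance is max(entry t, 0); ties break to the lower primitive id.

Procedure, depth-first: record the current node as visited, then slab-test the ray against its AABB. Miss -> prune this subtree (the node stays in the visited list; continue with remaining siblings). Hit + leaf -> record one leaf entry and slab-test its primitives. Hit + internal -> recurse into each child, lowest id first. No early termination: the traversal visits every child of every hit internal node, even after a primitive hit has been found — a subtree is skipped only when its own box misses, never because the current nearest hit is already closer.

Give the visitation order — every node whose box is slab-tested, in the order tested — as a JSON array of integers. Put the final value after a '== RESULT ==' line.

Traverse from the root:
N0 x:[31,67] y:[25,63] z:[43/2,83/2] -> hit [31,83/2], descend [10, 17]
  N10 x:[36,65] y:[25,56] z:[43/2,28] -> miss, prune
  N17 x:[31,67] y:[26,63] z:[57/2,83/2] -> hit [31,83/2], descend [12, 14]
    N12 x:[31,61] y:[26,40] z:[34,83/2] -> hit [34,40], descend [2, 9]
      N2 x:[40,61] y:[36,40] z:[77/2,83/2] -> hit [40,40], descend [16, 26]
        N16 x:[59,61] y:[36,37] z:[77/2,81/2] -> miss, prune
        N26 x:[40,44] y:[37,40] z:[77/2,83/2] -> hit [40,40] leaf, test {P2@t=40}
      N9 x:[31,38] y:[26,39] z:[34,73/2] -> hit [34,73/2], descend [1, 19]
        N1 x:[31,33] y:[26,32] z:[69/2,73/2] -> miss, prune
        N19 x:[32,38] y:[37,39] z:[34,36] -> miss, prune
    N14 x:[40,67] y:[45,63] z:[57/2,81/2] -> miss, prune

Summary -> nodes [0, 10, 17, 12, 2, 16, 26, 9, 1, 19, 14]; box-tests=11; leaf-entries=1; first=P2

== RESULT ==
[0, 10, 17, 12, 2, 16, 26, 9, 1, 19, 14]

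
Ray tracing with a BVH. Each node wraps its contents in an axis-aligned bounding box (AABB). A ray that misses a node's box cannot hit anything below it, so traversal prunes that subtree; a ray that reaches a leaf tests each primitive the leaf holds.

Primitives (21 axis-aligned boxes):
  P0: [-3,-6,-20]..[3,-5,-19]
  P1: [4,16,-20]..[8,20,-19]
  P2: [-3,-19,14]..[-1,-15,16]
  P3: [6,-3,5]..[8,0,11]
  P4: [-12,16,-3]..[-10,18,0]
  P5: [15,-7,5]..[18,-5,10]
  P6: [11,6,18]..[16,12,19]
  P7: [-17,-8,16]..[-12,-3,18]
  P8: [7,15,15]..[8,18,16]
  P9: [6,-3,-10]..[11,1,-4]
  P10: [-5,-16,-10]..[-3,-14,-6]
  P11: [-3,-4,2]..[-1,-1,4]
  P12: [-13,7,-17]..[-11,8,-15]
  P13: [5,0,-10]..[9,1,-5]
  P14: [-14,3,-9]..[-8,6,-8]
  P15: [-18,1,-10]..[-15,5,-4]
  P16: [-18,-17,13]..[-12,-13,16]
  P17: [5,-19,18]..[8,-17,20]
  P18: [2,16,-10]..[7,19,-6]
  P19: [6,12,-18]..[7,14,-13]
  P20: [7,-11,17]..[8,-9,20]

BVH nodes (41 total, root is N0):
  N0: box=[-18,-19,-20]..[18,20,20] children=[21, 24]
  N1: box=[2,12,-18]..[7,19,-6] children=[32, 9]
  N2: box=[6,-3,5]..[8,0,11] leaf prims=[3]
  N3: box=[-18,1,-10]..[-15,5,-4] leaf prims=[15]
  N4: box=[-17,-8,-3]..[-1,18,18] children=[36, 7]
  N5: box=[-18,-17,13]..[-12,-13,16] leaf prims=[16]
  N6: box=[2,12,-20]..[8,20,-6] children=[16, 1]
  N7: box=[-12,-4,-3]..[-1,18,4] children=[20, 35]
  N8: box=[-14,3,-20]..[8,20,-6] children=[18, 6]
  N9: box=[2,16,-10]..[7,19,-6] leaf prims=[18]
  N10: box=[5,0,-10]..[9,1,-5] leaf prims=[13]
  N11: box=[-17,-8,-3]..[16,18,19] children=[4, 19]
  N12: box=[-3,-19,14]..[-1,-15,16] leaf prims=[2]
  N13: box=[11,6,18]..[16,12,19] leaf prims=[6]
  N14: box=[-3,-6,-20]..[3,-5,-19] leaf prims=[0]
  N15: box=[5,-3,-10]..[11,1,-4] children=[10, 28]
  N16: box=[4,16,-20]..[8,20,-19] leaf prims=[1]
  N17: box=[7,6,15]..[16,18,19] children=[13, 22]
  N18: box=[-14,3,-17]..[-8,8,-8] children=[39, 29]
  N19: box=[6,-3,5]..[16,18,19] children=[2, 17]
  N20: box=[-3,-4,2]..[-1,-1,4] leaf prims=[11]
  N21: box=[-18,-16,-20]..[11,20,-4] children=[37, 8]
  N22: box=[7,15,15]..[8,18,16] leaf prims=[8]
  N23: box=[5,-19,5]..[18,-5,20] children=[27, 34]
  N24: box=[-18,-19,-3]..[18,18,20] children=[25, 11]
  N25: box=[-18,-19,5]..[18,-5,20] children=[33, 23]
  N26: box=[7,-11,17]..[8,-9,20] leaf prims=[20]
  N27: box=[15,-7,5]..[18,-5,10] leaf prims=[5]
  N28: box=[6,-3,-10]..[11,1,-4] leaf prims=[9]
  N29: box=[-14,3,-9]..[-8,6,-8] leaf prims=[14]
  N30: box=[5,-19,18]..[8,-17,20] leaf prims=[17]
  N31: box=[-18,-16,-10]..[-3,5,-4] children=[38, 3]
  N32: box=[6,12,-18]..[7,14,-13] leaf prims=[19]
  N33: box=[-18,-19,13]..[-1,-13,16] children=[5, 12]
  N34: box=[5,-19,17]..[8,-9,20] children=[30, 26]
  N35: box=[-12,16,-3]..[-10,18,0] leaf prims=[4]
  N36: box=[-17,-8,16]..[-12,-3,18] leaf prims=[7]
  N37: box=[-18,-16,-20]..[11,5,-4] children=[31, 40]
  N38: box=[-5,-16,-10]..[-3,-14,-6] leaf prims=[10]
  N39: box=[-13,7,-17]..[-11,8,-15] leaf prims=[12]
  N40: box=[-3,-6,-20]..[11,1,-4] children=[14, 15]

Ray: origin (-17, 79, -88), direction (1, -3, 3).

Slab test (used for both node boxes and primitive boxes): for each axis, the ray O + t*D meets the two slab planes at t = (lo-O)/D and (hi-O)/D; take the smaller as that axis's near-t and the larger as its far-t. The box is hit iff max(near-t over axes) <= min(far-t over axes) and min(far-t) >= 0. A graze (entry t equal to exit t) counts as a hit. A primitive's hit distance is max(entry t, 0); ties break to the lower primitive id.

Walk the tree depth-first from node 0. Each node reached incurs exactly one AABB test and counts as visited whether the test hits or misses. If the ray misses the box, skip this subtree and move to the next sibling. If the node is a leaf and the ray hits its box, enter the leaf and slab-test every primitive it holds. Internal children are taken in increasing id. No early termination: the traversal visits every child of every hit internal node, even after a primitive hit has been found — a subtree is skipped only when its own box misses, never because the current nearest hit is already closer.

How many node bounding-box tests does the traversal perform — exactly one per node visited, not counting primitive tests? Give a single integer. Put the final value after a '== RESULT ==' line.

Walk:
N0 x:[-1,35] y:[59/3,98/3] z:[68/3,36] -> hit [68/3,98/3], descend [21, 24]
  N21 x:[-1,28] y:[59/3,95/3] z:[68/3,28] -> hit [68/3,28], descend [8, 37]
    N8 x:[3,25] y:[59/3,76/3] z:[68/3,82/3] -> hit [68/3,25], descend [6, 18]
      N6 x:[19,25] y:[59/3,67/3] z:[68/3,82/3] -> miss, prune
      N18 x:[3,9] y:[71/3,76/3] z:[71/3,80/3] -> miss, prune
    N37 x:[-1,28] y:[74/3,95/3] z:[68/3,28] -> hit [74/3,28], descend [31, 40]
      N31 x:[-1,14] y:[74/3,95/3] z:[26,28] -> miss, prune
      N40 x:[14,28] y:[26,85/3] z:[68/3,28] -> hit [26,28], descend [14, 15]
        N14 x:[14,20] y:[28,85/3] z:[68/3,23] -> miss, prune
        N15 x:[22,28] y:[26,82/3] z:[26,28] -> hit [26,82/3], descend [10, 28]
          N10 x:[22,26] y:[26,79/3] z:[26,83/3] -> hit [26,26] leaf, test {P13@t=26}
          N28 x:[23,28] y:[26,82/3] z:[26,28] -> hit [26,82/3] leaf, test {P9@t=26}
  N24 x:[-1,35] y:[61/3,98/3] z:[85/3,36] -> hit [85/3,98/3], descend [11, 25]
    N11 x:[0,33] y:[61/3,29] z:[85/3,107/3] -> hit [85/3,29], descend [4, 19]
      N4 x:[0,16] y:[61/3,29] z:[85/3,106/3] -> miss, prune
      N19 x:[23,33] y:[61/3,82/3] z:[31,107/3] -> miss, prune
    N25 x:[-1,35] y:[28,98/3] z:[31,36] -> hit [31,98/3], descend [23, 33]
      N23 x:[22,35] y:[28,98/3] z:[31,36] -> hit [31,98/3], descend [27, 34]
        N27 x:[32,35] y:[28,86/3] z:[31,98/3] -> miss, prune
        N34 x:[22,25] y:[88/3,98/3] z:[35,36] -> miss, prune
      N33 x:[-1,16] y:[92/3,98/3] z:[101/3,104/3] -> miss, prune

Summary -> nodes [0, 21, 8, 6, 18, 37, 31, 40, 14, 15, 10, 28, 24, 11, 4, 19, 25, 23, 27, 34, 33]; box-tests=21; leaf-entries=2; first=P9

== RESULT ==
21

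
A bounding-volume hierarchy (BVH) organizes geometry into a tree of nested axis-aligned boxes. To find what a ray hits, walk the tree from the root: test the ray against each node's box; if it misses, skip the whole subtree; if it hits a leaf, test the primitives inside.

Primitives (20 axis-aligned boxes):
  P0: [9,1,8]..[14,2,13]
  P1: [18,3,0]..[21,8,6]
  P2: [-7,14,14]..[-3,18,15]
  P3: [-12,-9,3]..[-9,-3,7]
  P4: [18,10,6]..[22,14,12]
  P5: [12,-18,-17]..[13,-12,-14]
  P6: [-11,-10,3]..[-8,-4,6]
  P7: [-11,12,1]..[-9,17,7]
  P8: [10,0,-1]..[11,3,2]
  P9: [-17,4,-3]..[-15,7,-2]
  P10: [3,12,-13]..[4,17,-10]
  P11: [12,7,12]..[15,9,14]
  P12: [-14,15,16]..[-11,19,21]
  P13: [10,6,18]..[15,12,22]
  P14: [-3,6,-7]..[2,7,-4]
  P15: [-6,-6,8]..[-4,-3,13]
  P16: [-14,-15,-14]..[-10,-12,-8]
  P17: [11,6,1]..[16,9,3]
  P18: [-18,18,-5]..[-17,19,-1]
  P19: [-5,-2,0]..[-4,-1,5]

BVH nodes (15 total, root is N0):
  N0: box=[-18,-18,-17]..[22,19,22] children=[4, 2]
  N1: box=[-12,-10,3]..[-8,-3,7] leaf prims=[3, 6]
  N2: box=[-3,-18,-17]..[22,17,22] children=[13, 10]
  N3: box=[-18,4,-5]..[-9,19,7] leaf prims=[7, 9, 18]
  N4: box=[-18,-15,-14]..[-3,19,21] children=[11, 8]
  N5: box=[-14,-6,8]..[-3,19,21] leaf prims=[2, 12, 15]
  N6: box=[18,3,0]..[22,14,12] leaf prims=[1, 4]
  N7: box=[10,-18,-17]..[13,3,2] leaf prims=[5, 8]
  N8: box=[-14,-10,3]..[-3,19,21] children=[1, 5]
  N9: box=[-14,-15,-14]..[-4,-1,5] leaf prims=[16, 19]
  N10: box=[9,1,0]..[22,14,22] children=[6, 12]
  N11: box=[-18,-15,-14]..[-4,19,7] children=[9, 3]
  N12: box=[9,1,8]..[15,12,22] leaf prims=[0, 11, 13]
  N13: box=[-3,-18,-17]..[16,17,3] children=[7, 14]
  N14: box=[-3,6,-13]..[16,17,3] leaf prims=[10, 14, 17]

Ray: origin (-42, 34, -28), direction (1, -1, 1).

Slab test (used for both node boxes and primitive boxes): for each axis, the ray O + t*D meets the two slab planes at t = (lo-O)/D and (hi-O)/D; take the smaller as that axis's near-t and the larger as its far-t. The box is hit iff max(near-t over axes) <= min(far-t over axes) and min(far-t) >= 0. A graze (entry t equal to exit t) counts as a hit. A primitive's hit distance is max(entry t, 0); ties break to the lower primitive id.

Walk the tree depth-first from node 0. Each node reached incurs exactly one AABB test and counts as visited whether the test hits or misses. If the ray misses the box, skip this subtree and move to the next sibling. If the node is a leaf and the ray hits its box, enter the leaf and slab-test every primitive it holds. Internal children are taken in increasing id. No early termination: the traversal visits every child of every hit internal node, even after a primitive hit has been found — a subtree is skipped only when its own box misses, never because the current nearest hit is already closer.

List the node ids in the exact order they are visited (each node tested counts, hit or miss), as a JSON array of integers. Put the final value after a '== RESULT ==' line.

Traverse from the root:
N0 x:[24,64] y:[15,52] z:[11,50] -> hit [24,50], descend [2, 4]
  N2 x:[39,64] y:[17,52] z:[11,50] -> hit [39,50], descend [10, 13]
    N10 x:[51,64] y:[20,33] z:[28,50] -> miss, prune
    N13 x:[39,58] y:[17,52] z:[11,31] -> miss, prune
  N4 x:[24,39] y:[15,49] z:[14,49] -> hit [24,39], descend [8, 11]
    N8 x:[28,39] y:[15,44] z:[31,49] -> hit [31,39], descend [1, 5]
      N1 x:[30,34] y:[37,44] z:[31,35] -> miss, prune
      N5 x:[28,39] y:[15,40] z:[36,49] -> hit [36,39] leaf, test {P2(miss), P12(miss), P15@t=37}
    N11 x:[24,38] y:[15,49] z:[14,35] -> hit [24,35], descend [3, 9]
      N3 x:[24,33] y:[15,30] z:[23,35] -> hit [24,30] leaf, test {P7(miss), P9(miss), P18(miss)}
      N9 x:[28,38] y:[35,49] z:[14,33] -> miss, prune

11 AABB tests over nodes [0, 2, 10, 13, 4, 8, 1, 5, 11, 3, 9]; 2 leaves entered; closest P15.

== RESULT ==
[0, 2, 10, 13, 4, 8, 1, 5, 11, 3, 9]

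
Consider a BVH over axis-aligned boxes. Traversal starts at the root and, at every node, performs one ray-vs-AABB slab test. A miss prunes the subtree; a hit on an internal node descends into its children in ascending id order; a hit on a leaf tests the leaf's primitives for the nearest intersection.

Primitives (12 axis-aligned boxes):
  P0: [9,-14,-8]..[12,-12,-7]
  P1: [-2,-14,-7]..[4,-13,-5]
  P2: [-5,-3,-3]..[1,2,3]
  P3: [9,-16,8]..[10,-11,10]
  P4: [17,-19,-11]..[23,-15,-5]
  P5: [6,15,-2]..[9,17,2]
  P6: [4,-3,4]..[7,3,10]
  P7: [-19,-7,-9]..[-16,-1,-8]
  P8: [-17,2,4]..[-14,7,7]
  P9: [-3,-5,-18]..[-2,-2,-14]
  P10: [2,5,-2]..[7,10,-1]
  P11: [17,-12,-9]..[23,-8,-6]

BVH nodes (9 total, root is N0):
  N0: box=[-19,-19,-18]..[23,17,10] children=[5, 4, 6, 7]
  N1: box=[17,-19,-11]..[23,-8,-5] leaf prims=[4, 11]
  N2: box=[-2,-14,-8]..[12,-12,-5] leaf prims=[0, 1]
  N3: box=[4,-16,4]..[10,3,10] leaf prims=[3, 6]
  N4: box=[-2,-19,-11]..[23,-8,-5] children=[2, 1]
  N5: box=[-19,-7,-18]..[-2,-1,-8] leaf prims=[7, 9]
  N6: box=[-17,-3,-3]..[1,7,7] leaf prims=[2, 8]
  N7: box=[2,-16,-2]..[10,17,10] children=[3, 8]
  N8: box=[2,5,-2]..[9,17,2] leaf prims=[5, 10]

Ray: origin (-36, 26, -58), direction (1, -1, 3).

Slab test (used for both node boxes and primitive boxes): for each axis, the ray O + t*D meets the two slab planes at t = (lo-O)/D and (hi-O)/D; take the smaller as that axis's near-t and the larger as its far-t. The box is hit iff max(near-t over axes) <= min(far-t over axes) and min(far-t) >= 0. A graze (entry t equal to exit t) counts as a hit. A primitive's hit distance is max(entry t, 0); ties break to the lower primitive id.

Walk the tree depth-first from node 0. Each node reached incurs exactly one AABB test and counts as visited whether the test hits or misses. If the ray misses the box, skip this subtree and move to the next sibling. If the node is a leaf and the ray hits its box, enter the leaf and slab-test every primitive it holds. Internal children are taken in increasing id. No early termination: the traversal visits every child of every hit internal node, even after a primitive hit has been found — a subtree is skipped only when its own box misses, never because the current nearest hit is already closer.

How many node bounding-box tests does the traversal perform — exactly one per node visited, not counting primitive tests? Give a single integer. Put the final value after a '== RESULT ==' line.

Trace the traversal:
N0 x:[17,59] y:[9,45] z:[40/3,68/3] -> hit [17,68/3], descend [4, 5, 6, 7]
  N4 x:[34,59] y:[34,45] z:[47/3,53/3] -> miss, prune
  N5 x:[17,34] y:[27,33] z:[40/3,50/3] -> miss, prune
  N6 x:[19,37] y:[19,29] z:[55/3,65/3] -> hit [19,65/3] leaf, test {P2(miss), P8@t=62/3}
  N7 x:[38,46] y:[9,42] z:[56/3,68/3] -> miss, prune

Visited [0, 4, 5, 6, 7]. Tests: 5 box, 1 leaf. Nearest: P8.

== RESULT ==
5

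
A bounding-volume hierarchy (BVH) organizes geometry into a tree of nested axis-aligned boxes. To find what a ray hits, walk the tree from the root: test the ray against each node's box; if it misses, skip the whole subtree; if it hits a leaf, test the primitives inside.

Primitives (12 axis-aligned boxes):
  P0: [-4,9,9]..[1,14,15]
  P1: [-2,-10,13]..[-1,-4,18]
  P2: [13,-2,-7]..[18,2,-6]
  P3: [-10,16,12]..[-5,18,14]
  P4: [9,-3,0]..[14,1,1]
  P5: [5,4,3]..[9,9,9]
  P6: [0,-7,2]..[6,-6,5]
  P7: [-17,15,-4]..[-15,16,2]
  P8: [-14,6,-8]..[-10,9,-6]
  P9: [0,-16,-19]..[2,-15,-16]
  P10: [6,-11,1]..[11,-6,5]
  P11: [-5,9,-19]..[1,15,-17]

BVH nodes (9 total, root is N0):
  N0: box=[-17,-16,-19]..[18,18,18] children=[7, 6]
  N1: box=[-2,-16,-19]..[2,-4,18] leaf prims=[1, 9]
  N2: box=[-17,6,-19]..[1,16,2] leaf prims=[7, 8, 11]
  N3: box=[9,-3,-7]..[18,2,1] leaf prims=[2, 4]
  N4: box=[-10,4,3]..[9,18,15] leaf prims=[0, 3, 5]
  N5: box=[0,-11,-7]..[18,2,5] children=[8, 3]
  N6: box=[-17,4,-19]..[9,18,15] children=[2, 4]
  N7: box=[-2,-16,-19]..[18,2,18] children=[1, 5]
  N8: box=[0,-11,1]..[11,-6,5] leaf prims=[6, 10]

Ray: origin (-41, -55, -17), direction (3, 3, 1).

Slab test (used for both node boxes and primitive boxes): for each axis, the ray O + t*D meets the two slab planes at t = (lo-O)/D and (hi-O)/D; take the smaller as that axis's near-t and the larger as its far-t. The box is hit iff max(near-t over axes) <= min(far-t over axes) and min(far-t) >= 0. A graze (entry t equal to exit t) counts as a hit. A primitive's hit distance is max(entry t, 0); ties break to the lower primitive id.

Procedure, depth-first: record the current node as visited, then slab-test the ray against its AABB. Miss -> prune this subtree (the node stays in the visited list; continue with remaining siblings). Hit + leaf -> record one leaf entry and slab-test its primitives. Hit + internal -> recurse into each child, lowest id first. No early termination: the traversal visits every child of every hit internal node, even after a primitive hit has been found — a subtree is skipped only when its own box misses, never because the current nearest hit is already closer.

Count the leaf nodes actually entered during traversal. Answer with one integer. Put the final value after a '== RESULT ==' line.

Traverse from the root:
N0 x:[8,59/3] y:[13,73/3] z:[-2,35] -> hit [13,59/3], descend [6, 7]
  N6 x:[8,50/3] y:[59/3,73/3] z:[-2,32] -> miss, prune
  N7 x:[13,59/3] y:[13,19] z:[-2,35] -> hit [13,19], descend [1, 5]
    N1 x:[13,43/3] y:[13,17] z:[-2,35] -> hit [13,43/3] leaf, test {P1(miss), P9(miss)}
    N5 x:[41/3,59/3] y:[44/3,19] z:[10,22] -> hit [44/3,19], descend [3, 8]
      N3 x:[50/3,59/3] y:[52/3,19] z:[10,18] -> hit [52/3,18] leaf, test {P2(miss), P4@t=52/3}
      N8 x:[41/3,52/3] y:[44/3,49/3] z:[18,22] -> miss, prune

order=[0, 6, 7, 1, 5, 3, 8]  |boxes|=7  |leaves|=2  hit=P4

== RESULT ==
2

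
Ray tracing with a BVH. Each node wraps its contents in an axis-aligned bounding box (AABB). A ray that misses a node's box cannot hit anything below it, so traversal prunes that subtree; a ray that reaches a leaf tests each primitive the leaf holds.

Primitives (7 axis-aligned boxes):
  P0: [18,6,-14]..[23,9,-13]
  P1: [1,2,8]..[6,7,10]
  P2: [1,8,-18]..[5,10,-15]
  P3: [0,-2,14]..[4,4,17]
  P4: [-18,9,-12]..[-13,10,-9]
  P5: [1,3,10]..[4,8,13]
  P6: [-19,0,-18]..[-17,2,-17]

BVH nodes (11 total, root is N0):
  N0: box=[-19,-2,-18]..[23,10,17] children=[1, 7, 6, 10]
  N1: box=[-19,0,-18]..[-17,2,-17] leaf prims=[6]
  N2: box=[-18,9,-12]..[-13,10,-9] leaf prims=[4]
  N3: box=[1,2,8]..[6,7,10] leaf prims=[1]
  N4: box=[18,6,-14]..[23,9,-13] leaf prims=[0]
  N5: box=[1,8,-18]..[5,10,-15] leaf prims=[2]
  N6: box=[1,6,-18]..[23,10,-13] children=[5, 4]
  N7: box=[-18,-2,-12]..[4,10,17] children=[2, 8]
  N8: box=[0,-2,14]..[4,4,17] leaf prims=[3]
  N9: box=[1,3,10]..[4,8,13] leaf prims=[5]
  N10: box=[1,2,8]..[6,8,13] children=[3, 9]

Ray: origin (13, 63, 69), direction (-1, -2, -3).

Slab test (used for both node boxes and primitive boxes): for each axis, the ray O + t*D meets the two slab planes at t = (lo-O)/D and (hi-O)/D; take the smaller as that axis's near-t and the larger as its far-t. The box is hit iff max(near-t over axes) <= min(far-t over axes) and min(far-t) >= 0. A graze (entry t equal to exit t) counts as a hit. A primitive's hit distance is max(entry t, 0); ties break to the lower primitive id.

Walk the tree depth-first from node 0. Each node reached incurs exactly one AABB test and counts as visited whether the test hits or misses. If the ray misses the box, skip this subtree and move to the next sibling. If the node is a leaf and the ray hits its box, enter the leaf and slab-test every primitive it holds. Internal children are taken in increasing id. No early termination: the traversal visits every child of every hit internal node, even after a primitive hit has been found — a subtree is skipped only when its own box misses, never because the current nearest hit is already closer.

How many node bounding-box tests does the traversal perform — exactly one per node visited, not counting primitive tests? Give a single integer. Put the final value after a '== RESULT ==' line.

Trace the traversal:
N0 x:[-10,32] y:[53/2,65/2] z:[52/3,29] -> hit [53/2,29], descend [1, 6, 7, 10]
  N1 x:[30,32] y:[61/2,63/2] z:[86/3,29] -> miss, prune
  N6 x:[-10,12] y:[53/2,57/2] z:[82/3,29] -> miss, prune
  N7 x:[9,31] y:[53/2,65/2] z:[52/3,27] -> hit [53/2,27], descend [2, 8]
    N2 x:[26,31] y:[53/2,27] z:[26,27] -> hit [53/2,27] leaf, test {P4@t=53/2}
    N8 x:[9,13] y:[59/2,65/2] z:[52/3,55/3] -> miss, prune
  N10 x:[7,12] y:[55/2,61/2] z:[56/3,61/3] -> miss, prune

7 AABB tests over nodes [0, 1, 6, 7, 2, 8, 10]; 1 leaf entered; closest P4.

== RESULT ==
7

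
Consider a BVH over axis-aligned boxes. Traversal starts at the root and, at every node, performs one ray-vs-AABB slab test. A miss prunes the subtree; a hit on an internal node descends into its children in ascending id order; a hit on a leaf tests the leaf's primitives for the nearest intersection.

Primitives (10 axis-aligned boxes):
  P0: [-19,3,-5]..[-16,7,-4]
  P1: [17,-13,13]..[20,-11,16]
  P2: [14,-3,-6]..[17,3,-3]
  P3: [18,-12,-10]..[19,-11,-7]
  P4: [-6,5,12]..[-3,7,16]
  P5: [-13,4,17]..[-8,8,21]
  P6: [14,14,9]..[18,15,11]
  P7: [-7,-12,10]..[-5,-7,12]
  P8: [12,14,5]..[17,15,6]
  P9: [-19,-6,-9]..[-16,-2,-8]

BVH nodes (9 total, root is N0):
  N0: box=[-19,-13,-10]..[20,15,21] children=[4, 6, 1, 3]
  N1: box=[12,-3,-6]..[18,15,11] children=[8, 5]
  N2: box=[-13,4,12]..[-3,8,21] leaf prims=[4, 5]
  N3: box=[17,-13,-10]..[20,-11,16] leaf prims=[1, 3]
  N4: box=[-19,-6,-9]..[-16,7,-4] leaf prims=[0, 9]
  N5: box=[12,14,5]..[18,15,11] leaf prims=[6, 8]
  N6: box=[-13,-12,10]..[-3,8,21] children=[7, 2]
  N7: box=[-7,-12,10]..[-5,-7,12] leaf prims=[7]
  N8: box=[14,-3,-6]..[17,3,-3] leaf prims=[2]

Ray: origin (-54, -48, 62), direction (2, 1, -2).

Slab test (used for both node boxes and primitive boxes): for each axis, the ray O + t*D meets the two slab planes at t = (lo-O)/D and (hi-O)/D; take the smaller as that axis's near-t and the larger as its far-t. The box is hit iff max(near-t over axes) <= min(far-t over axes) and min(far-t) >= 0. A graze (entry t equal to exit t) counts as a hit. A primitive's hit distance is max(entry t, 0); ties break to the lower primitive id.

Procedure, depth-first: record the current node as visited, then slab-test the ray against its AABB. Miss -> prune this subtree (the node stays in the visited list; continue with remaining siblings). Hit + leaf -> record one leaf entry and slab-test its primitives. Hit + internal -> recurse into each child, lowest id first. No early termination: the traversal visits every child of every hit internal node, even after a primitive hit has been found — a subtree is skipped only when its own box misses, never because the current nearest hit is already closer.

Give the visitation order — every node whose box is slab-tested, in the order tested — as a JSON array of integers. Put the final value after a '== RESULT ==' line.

Walk:
N0 x:[35/2,37] y:[35,63] z:[41/2,36] -> hit [35,36], descend [1, 3, 4, 6]
  N1 x:[33,36] y:[45,63] z:[51/2,34] -> miss, prune
  N3 x:[71/2,37] y:[35,37] z:[23,36] -> hit [71/2,36] leaf, test {P1(miss), P3@t=36}
  N4 x:[35/2,19] y:[42,55] z:[33,71/2] -> miss, prune
  N6 x:[41/2,51/2] y:[36,56] z:[41/2,26] -> miss, prune

5 AABB tests over nodes [0, 1, 3, 4, 6]; 1 leaf entered; closest P3.

== RESULT ==
[0, 1, 3, 4, 6]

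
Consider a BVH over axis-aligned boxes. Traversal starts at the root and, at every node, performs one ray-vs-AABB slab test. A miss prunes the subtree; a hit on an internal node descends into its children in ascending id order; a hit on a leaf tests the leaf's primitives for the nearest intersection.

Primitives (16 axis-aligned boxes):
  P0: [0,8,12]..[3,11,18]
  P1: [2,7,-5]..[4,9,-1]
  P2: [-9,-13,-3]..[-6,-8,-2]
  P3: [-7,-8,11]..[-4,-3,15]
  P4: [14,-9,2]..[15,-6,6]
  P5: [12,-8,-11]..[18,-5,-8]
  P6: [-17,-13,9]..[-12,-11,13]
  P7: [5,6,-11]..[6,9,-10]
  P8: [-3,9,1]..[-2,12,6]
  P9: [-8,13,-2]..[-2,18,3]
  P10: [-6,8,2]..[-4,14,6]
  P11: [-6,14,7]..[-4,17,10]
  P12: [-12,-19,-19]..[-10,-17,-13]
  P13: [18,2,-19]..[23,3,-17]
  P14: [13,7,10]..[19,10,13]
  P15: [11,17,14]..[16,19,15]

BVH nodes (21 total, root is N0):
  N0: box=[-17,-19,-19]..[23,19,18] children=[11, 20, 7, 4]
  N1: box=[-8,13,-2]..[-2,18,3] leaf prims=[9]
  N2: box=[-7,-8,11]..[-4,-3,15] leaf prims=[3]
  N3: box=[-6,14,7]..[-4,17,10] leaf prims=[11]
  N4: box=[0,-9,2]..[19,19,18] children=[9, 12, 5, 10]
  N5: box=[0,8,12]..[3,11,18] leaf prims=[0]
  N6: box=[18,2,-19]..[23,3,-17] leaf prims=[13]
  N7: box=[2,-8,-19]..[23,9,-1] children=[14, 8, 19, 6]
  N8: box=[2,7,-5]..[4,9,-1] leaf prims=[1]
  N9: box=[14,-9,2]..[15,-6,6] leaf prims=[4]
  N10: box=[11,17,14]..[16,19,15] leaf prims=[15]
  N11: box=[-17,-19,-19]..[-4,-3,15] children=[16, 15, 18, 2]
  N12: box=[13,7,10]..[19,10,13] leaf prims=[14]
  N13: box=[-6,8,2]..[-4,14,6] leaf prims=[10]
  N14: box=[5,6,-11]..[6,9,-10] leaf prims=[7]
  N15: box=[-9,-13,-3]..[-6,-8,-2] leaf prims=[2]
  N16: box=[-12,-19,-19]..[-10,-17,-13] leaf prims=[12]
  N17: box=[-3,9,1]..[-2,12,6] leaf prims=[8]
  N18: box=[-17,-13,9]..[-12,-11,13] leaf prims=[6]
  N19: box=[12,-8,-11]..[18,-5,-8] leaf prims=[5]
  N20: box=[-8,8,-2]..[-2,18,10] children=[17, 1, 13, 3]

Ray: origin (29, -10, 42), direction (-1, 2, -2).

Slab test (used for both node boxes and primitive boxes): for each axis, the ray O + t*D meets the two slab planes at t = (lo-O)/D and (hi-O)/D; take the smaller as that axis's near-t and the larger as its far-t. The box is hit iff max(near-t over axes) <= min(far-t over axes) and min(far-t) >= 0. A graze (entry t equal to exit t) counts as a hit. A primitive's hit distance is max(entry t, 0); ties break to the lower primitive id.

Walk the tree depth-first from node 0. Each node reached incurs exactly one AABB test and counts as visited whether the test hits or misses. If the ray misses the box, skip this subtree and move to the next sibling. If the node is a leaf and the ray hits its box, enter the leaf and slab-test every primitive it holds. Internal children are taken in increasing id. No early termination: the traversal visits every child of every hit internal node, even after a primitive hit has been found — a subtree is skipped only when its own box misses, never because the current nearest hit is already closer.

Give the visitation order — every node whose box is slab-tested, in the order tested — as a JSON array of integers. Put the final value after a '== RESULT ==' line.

Walk:
N0 x:[6,46] y:[-9/2,29/2] z:[12,61/2] -> hit [12,29/2], descend [4, 7, 11, 20]
  N4 x:[10,29] y:[1/2,29/2] z:[12,20] -> hit [12,29/2], descend [5, 9, 10, 12]
    N5 x:[26,29] y:[9,21/2] z:[12,15] -> miss, prune
    N9 x:[14,15] y:[1/2,2] z:[18,20] -> miss, prune
    N10 x:[13,18] y:[27/2,29/2] z:[27/2,14] -> hit [27/2,14] leaf, test {P15@t=27/2}
    N12 x:[10,16] y:[17/2,10] z:[29/2,16] -> miss, prune
  N7 x:[6,27] y:[1,19/2] z:[43/2,61/2] -> miss, prune
  N11 x:[33,46] y:[-9/2,7/2] z:[27/2,61/2] -> miss, prune
  N20 x:[31,37] y:[9,14] z:[16,22] -> miss, prune

order=[0, 4, 5, 9, 10, 12, 7, 11, 20]  |boxes|=9  |leaves|=1  hit=P15

== RESULT ==
[0, 4, 5, 9, 10, 12, 7, 11, 20]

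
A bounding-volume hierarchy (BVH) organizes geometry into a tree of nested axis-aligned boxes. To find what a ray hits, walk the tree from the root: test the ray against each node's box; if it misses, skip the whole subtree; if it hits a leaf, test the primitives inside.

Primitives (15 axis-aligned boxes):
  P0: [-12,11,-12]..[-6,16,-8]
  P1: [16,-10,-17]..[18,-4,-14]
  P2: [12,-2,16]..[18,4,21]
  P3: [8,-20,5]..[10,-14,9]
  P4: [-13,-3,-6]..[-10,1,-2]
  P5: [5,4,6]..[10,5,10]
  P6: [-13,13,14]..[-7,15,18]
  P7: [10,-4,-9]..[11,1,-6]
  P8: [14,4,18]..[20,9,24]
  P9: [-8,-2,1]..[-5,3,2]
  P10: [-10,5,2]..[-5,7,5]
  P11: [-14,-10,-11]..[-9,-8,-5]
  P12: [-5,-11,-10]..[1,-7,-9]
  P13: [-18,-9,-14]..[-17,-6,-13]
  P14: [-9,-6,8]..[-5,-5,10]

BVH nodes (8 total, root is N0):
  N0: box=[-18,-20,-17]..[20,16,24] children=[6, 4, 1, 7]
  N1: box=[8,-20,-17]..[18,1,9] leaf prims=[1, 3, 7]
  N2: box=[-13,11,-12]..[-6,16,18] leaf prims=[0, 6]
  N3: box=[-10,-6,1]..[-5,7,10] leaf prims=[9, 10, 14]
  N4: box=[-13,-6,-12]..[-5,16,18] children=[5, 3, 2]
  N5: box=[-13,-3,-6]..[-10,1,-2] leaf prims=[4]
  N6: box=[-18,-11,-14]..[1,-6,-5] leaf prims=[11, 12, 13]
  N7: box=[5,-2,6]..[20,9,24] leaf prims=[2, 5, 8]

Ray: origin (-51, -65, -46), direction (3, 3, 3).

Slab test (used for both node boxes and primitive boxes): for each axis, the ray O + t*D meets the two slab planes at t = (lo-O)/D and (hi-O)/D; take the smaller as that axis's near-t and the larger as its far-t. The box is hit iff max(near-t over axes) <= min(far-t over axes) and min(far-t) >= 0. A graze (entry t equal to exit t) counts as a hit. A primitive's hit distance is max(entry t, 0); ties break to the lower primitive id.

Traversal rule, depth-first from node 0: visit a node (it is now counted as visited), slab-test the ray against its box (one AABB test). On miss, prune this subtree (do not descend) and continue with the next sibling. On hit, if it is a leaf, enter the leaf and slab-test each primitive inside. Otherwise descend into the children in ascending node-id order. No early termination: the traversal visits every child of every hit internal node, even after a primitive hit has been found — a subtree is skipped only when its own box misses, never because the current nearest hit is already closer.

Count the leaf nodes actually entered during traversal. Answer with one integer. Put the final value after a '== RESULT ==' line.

Traverse from the root:
N0 x:[11,71/3] y:[15,27] z:[29/3,70/3] -> hit [15,70/3], descend [1, 4, 6, 7]
  N1 x:[59/3,23] y:[15,22] z:[29/3,55/3] -> miss, prune
  N4 x:[38/3,46/3] y:[59/3,27] z:[34/3,64/3] -> miss, prune
  N6 x:[11,52/3] y:[18,59/3] z:[32/3,41/3] -> miss, prune
  N7 x:[56/3,71/3] y:[21,74/3] z:[52/3,70/3] -> hit [21,70/3] leaf, test {P2@t=21, P5(miss), P8@t=23}

order=[0, 1, 4, 6, 7]  |boxes|=5  |leaves|=1  hit=P2

== RESULT ==
1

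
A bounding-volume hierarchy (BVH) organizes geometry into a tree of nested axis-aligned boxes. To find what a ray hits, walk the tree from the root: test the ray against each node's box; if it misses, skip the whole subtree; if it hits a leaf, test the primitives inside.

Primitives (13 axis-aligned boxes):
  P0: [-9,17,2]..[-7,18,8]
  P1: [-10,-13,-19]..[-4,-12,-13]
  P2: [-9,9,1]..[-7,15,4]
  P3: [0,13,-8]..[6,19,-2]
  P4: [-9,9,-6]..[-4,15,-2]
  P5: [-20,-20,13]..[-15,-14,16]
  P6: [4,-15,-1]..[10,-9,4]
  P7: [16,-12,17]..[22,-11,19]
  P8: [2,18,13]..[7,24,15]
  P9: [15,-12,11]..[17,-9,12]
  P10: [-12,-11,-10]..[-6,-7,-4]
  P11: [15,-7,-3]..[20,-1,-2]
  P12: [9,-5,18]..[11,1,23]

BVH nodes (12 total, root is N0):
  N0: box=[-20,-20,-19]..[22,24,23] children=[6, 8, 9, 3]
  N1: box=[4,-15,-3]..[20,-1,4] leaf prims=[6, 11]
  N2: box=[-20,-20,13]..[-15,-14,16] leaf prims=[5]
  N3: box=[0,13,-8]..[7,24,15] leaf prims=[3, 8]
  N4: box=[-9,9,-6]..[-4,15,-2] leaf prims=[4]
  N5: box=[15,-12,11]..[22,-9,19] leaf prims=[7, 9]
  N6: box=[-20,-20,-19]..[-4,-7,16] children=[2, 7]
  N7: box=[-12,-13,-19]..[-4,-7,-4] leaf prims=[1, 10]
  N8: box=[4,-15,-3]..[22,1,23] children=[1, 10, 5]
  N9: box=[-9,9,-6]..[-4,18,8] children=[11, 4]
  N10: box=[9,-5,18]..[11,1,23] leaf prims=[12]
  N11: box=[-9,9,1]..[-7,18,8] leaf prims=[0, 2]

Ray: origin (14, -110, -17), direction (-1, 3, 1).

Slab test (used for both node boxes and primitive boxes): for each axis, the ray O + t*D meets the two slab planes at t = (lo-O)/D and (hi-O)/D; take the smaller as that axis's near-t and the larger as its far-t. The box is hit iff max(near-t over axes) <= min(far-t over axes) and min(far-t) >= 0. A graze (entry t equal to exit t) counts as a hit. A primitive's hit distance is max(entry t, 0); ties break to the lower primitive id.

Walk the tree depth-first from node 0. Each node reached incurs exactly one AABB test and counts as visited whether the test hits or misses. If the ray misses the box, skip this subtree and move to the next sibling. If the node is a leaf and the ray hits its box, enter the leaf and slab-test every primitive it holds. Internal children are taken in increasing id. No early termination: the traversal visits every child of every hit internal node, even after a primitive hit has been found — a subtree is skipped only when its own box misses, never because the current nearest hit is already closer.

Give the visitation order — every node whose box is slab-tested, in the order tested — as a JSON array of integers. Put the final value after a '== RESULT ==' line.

Walk:
N0 x:[-8,34] y:[30,134/3] z:[-2,40] -> hit [30,34], descend [3, 6, 8, 9]
  N3 x:[7,14] y:[41,134/3] z:[9,32] -> miss, prune
  N6 x:[18,34] y:[30,103/3] z:[-2,33] -> hit [30,33], descend [2, 7]
    N2 x:[29,34] y:[30,32] z:[30,33] -> hit [30,32] leaf, test {P5@t=30}
    N7 x:[18,26] y:[97/3,103/3] z:[-2,13] -> miss, prune
  N8 x:[-8,10] y:[95/3,37] z:[14,40] -> miss, prune
  N9 x:[18,23] y:[119/3,128/3] z:[11,25] -> miss, prune

Visited [0, 3, 6, 2, 7, 8, 9]. Tests: 7 box, 1 leaf. Nearest: P5.

== RESULT ==
[0, 3, 6, 2, 7, 8, 9]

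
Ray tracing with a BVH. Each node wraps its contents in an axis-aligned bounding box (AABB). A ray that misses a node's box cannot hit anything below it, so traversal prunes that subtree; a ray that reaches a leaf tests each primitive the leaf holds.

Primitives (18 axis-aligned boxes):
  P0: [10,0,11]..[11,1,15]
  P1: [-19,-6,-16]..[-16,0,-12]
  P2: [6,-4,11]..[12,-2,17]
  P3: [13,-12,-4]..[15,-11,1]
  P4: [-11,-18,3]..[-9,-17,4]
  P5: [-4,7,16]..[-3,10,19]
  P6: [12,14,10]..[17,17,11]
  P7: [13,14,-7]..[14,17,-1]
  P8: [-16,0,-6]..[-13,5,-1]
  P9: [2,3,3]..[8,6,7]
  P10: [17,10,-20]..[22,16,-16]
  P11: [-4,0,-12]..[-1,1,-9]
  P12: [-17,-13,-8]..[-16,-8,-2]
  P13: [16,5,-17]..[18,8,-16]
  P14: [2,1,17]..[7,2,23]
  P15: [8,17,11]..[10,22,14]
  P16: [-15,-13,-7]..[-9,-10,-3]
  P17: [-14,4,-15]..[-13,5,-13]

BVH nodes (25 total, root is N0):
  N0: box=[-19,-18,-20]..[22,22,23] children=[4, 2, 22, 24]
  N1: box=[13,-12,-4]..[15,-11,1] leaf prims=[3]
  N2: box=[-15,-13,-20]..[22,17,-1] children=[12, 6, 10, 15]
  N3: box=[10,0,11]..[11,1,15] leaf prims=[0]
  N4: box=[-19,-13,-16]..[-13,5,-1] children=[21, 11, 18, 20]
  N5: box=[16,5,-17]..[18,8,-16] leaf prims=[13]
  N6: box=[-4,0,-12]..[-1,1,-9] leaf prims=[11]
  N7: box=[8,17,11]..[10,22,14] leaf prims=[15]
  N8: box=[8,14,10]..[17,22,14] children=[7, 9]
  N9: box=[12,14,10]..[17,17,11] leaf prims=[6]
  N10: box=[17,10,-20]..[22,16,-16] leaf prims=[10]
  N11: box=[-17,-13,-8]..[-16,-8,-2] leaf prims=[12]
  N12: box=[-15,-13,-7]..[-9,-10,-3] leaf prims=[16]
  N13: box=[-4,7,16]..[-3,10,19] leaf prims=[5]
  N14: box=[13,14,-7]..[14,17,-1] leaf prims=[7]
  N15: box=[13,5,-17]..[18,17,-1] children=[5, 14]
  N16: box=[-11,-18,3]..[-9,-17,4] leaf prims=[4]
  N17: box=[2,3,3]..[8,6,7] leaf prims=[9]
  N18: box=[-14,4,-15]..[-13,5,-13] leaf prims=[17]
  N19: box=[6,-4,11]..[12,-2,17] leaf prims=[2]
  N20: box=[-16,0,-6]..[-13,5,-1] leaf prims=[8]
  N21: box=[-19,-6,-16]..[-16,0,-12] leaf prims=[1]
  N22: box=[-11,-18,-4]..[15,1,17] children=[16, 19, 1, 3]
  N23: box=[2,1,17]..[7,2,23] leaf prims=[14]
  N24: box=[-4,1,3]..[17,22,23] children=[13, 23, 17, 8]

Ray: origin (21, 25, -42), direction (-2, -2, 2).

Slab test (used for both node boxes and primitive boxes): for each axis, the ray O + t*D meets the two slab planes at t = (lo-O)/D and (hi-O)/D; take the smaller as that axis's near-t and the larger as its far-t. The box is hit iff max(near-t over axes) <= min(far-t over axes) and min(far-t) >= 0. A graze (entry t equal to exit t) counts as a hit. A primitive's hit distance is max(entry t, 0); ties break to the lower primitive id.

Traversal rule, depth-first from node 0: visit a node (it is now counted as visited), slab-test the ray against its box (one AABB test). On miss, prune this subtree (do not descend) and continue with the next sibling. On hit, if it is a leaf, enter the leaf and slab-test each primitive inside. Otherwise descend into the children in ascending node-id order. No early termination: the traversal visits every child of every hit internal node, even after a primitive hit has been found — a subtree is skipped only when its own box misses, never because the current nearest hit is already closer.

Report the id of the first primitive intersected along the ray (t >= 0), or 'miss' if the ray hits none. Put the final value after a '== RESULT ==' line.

Walk:
N0 x:[-1/2,20] y:[3/2,43/2] z:[11,65/2] -> hit [11,20], descend [2, 4, 22, 24]
  N2 x:[-1/2,18] y:[4,19] z:[11,41/2] -> hit [11,18], descend [6, 10, 12, 15]
    N6 x:[11,25/2] y:[12,25/2] z:[15,33/2] -> miss, prune
    N10 x:[-1/2,2] y:[9/2,15/2] z:[11,13] -> miss, prune
    N12 x:[15,18] y:[35/2,19] z:[35/2,39/2] -> hit [35/2,18] leaf, test {P16@t=35/2}
    N15 x:[3/2,4] y:[4,10] z:[25/2,41/2] -> miss, prune
  N4 x:[17,20] y:[10,19] z:[13,41/2] -> hit [17,19], descend [11, 18, 20, 21]
    N11 x:[37/2,19] y:[33/2,19] z:[17,20] -> hit [37/2,19] leaf, test {P12@t=37/2}
    N18 x:[17,35/2] y:[10,21/2] z:[27/2,29/2] -> miss, prune
    N20 x:[17,37/2] y:[10,25/2] z:[18,41/2] -> miss, prune
    N21 x:[37/2,20] y:[25/2,31/2] z:[13,15] -> miss, prune
  N22 x:[3,16] y:[12,43/2] z:[19,59/2] -> miss, prune
  N24 x:[2,25/2] y:[3/2,12] z:[45/2,65/2] -> miss, prune

13 AABB tests over nodes [0, 2, 6, 10, 12, 15, 4, 11, 18, 20, 21, 22, 24]; 2 leaves entered; closest P16.

== RESULT ==
16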